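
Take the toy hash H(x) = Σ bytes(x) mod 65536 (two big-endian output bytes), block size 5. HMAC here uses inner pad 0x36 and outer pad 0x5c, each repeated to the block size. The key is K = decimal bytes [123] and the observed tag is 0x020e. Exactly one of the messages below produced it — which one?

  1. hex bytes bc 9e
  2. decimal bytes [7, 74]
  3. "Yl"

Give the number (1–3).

2

Key decimal bytes [123] = 7b is 1 byte ≤ B = 5; zero-pad to 5 bytes: K' = 7b 00 00 00 00.
K' ⊕ ipad = 4d 36 36 36 36; K' ⊕ opad = 27 5c 5c 5c 5c.
m1: inner = H(4d 36 36 36 36 bc 9e) = 02 7f; tag = H(27 5c 5c 5c 5c 02 7f) = 0218
m2: inner = H(4d 36 36 36 36 07 4a) = 01 76; tag = H(27 5c 5c 5c 5c 01 76) = 020e ← matches
m3: inner = H(4d 36 36 36 36 59 6c) = 01 ea; tag = H(27 5c 5c 5c 5c 01 ea) = 0282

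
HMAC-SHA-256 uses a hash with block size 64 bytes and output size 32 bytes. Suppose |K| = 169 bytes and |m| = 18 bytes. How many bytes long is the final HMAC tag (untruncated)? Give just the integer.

The tag is one SHA-256 digest: 32 bytes.

32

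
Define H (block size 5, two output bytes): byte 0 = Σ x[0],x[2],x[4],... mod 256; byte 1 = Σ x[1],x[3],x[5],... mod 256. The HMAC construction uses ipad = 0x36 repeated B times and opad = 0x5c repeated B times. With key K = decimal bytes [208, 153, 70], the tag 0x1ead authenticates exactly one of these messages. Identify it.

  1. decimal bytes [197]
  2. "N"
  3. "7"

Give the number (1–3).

3

Key decimal bytes [208, 153, 70] = d0 99 46 is 3 bytes ≤ B = 5; zero-pad to 5 bytes: K' = d0 99 46 00 00.
K' ⊕ ipad = e6 af 70 36 36; K' ⊕ opad = 8c c5 1a 5c 5c.
m1: inner = H(e6 af 70 36 36 c5) = 8c aa; tag = H(8c c5 1a 5c 5c 8c aa) = acad
m2: inner = H(e6 af 70 36 36 4e) = 8c 33; tag = H(8c c5 1a 5c 5c 8c 33) = 35ad
m3: inner = H(e6 af 70 36 36 37) = 8c 1c; tag = H(8c c5 1a 5c 5c 8c 1c) = 1ead ← matches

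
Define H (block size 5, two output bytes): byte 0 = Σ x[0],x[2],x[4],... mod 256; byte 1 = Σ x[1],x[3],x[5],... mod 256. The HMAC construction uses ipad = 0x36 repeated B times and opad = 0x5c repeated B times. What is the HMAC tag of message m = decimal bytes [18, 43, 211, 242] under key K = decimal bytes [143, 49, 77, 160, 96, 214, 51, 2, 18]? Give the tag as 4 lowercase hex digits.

Key decimal bytes [143, 49, 77, 160, 96, 214, 51, 2, 18] = 8f 31 4d a0 60 d6 33 02 12 is 9 bytes > B = 5, so hash it first: H(key) = 81 a9, then zero-pad to 5 bytes: K' = 81 a9 00 00 00.
K' ⊕ ipad = b7 9f 36 36 36.  K' ⊕ opad = dd f5 5c 5c 5c.
Inner input = (K'⊕ipad) ∥ m = b7 9f 36 36 36 ∥ 12 2b d3 f2.
Inner hash: even-index sum = 576 mod 256 = 64; odd-index sum = 442 mod 256 = 186 → 40 ba.
Outer input = (K'⊕opad) ∥ inner = dd f5 5c 5c 5c ∥ 40 ba.
Outer hash (tag): even-index sum = 591 mod 256 = 79; odd-index sum = 401 mod 256 = 145 → 4f 91.

4f91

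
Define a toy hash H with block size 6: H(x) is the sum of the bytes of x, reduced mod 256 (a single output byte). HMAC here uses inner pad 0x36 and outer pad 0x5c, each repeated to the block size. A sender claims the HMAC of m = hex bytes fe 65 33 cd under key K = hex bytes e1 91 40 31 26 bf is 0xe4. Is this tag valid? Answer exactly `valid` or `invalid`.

invalid

Key hex bytes e1 91 40 31 26 bf is exactly B = 6 bytes: K' = e1 91 40 31 26 bf.
K' ⊕ ipad = d7 a7 76 07 10 89; K' ⊕ opad = bd cd 1c 6d 7a e3.
Inner hash: sum = 215+167+118+7+16+137+254+101+51+205 = 1271; mod 256 = 247 → f7.
Outer hash (recomputed tag): sum = 189+205+28+109+122+227+247 = 1127; mod 256 = 103 → 67.
Recomputed tag = 67; claimed = e4 → mismatch.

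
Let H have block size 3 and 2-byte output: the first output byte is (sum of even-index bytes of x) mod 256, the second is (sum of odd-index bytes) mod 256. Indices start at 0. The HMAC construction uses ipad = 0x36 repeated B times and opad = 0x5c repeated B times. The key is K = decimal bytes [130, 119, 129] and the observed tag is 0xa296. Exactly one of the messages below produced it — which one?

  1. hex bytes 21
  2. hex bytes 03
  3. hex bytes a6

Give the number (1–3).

3

Key decimal bytes [130, 119, 129] = 82 77 81 is exactly B = 3 bytes: K' = 82 77 81.
K' ⊕ ipad = b4 41 b7; K' ⊕ opad = de 2b dd.
m1: inner = H(b4 41 b7 21) = 6b 62; tag = H(de 2b dd 6b 62) = 1d96
m2: inner = H(b4 41 b7 03) = 6b 44; tag = H(de 2b dd 6b 44) = ff96
m3: inner = H(b4 41 b7 a6) = 6b e7; tag = H(de 2b dd 6b e7) = a296 ← matches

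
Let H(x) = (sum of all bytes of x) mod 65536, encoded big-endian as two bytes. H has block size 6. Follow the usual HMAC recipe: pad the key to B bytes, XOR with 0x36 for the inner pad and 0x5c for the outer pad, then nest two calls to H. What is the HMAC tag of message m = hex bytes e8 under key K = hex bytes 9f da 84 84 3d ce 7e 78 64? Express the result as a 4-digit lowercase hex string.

Key hex bytes 9f da 84 84 3d ce 7e 78 64 is 9 bytes > B = 6, so hash it first: H(key) = 04 e6, then zero-pad to 6 bytes: K' = 04 e6 00 00 00 00.
K' ⊕ ipad = 32 d0 36 36 36 36.  K' ⊕ opad = 58 ba 5c 5c 5c 5c.
Inner input = (K'⊕ipad) ∥ m = 32 d0 36 36 36 36 ∥ e8.
Inner hash: sum = 50+208+54+54+54+54+232 = 706 → 02 c2.
Outer input = (K'⊕opad) ∥ inner = 58 ba 5c 5c 5c 5c ∥ 02 c2.
Outer hash (tag): sum = 88+186+92+92+92+92+2+194 = 838 → 03 46.

0346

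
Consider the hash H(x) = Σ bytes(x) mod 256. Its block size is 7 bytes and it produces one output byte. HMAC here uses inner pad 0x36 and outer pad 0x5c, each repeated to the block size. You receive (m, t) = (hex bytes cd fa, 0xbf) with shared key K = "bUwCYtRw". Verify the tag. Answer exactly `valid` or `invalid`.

Key "bUwCYtRw" = 62 55 77 43 59 74 52 77 is 8 bytes > B = 7, so hash it first: H(key) = 07, then zero-pad to 7 bytes: K' = 07 00 00 00 00 00 00.
K' ⊕ ipad = 31 36 36 36 36 36 36; K' ⊕ opad = 5b 5c 5c 5c 5c 5c 5c.
Inner hash: sum = 49+54+54+54+54+54+54+205+250 = 828; mod 256 = 60 → 3c.
Outer hash (recomputed tag): sum = 91+92+92+92+92+92+92+60 = 703; mod 256 = 191 → bf.
Recomputed tag = bf; claimed = bf → match.

valid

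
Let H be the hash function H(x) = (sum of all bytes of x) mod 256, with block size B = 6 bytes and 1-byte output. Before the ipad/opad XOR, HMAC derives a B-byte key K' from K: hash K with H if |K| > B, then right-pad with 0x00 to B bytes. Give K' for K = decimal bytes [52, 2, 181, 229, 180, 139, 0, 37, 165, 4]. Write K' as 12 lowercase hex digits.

|K| = 10 > B = 6, so first hash the key.
H(K): sum = 52+2+181+229+180+139+0+37+165+4 = 989; mod 256 = 221 → dd.
Zero-pad H(K) = dd to 6 bytes: K' = dd 00 00 00 00 00.

dd0000000000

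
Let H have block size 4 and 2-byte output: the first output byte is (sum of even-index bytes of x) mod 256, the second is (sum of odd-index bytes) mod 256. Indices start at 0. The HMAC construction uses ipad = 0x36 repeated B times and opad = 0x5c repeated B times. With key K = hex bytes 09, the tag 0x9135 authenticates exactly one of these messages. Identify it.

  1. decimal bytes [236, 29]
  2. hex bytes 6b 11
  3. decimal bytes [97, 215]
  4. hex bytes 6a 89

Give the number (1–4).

Key hex bytes 09 is 1 byte ≤ B = 4; zero-pad to 4 bytes: K' = 09 00 00 00.
K' ⊕ ipad = 3f 36 36 36; K' ⊕ opad = 55 5c 5c 5c.
m1: inner = H(3f 36 36 36 ec 1d) = 61 89; tag = H(55 5c 5c 5c 61 89) = 1241
m2: inner = H(3f 36 36 36 6b 11) = e0 7d; tag = H(55 5c 5c 5c e0 7d) = 9135 ← matches
m3: inner = H(3f 36 36 36 61 d7) = d6 43; tag = H(55 5c 5c 5c d6 43) = 87fb
m4: inner = H(3f 36 36 36 6a 89) = df f5; tag = H(55 5c 5c 5c df f5) = 90ad

2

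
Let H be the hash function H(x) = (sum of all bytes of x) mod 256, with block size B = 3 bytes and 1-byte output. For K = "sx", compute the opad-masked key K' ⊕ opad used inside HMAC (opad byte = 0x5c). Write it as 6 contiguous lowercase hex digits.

Key "sx" = 73 78 is 2 bytes ≤ B = 3; zero-pad to 3 bytes: K' = 73 78 00.
XOR each byte with 0x5c: 73⊕5c=2f, 78⊕5c=24, 00⊕5c=5c.

2f245c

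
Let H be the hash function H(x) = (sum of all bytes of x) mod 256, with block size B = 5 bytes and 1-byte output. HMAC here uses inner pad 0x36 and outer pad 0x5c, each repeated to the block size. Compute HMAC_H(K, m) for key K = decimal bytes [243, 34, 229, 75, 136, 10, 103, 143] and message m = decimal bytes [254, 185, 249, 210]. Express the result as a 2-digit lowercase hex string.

Key decimal bytes [243, 34, 229, 75, 136, 10, 103, 143] = f3 22 e5 4b 88 0a 67 8f is 8 bytes > B = 5, so hash it first: H(key) = cd, then zero-pad to 5 bytes: K' = cd 00 00 00 00.
K' ⊕ ipad = fb 36 36 36 36.  K' ⊕ opad = 91 5c 5c 5c 5c.
Inner input = (K'⊕ipad) ∥ m = fb 36 36 36 36 ∥ fe b9 f9 d2.
Inner hash: sum = 251+54+54+54+54+254+185+249+210 = 1365; mod 256 = 85 → 55.
Outer input = (K'⊕opad) ∥ inner = 91 5c 5c 5c 5c ∥ 55.
Outer hash (tag): sum = 145+92+92+92+92+85 = 598; mod 256 = 86 → 56.

56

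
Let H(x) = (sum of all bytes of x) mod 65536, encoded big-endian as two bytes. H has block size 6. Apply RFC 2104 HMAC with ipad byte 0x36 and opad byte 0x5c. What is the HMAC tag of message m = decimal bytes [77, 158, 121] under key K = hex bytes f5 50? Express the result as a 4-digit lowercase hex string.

028d

Key hex bytes f5 50 is 2 bytes ≤ B = 6; zero-pad to 6 bytes: K' = f5 50 00 00 00 00.
K' ⊕ ipad = c3 66 36 36 36 36.  K' ⊕ opad = a9 0c 5c 5c 5c 5c.
Inner input = (K'⊕ipad) ∥ m = c3 66 36 36 36 36 ∥ 4d 9e 79.
Inner hash: sum = 195+102+54+54+54+54+77+158+121 = 869 → 03 65.
Outer input = (K'⊕opad) ∥ inner = a9 0c 5c 5c 5c 5c ∥ 03 65.
Outer hash (tag): sum = 169+12+92+92+92+92+3+101 = 653 → 02 8d.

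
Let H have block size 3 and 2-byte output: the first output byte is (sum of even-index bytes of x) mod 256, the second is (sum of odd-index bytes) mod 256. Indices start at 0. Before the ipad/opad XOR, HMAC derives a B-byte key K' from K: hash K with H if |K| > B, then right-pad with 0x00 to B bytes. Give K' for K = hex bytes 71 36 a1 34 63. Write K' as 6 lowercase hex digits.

756a00

|K| = 5 > B = 3, so first hash the key.
H(K): even-index sum = 373 mod 256 = 117; odd-index sum = 106 mod 256 = 106 → 75 6a.
Zero-pad H(K) = 75 6a to 3 bytes: K' = 75 6a 00.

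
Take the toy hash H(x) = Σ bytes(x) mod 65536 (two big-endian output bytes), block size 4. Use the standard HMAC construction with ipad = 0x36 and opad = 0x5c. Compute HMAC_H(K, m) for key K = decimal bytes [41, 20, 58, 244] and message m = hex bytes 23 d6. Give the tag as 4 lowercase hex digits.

Key decimal bytes [41, 20, 58, 244] = 29 14 3a f4 is exactly B = 4 bytes: K' = 29 14 3a f4.
K' ⊕ ipad = 1f 22 0c c2.  K' ⊕ opad = 75 48 66 a8.
Inner input = (K'⊕ipad) ∥ m = 1f 22 0c c2 ∥ 23 d6.
Inner hash: sum = 31+34+12+194+35+214 = 520 → 02 08.
Outer input = (K'⊕opad) ∥ inner = 75 48 66 a8 ∥ 02 08.
Outer hash (tag): sum = 117+72+102+168+2+8 = 469 → 01 d5.

01d5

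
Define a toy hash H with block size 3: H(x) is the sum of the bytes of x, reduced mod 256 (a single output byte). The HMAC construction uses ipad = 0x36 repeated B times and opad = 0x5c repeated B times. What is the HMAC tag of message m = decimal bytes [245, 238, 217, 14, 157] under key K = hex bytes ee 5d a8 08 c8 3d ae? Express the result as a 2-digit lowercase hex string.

Key hex bytes ee 5d a8 08 c8 3d ae is 7 bytes > B = 3, so hash it first: H(key) = ae, then zero-pad to 3 bytes: K' = ae 00 00.
K' ⊕ ipad = 98 36 36.  K' ⊕ opad = f2 5c 5c.
Inner input = (K'⊕ipad) ∥ m = 98 36 36 ∥ f5 ee d9 0e 9d.
Inner hash: sum = 152+54+54+245+238+217+14+157 = 1131; mod 256 = 107 → 6b.
Outer input = (K'⊕opad) ∥ inner = f2 5c 5c ∥ 6b.
Outer hash (tag): sum = 242+92+92+107 = 533; mod 256 = 21 → 15.

15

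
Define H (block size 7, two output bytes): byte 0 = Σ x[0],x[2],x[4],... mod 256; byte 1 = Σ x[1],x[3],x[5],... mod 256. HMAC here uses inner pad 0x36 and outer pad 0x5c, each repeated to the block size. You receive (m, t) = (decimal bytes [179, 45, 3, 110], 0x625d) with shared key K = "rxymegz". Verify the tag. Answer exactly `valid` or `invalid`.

Key "rxymegz" = 72 78 79 6d 65 67 7a is exactly B = 7 bytes: K' = 72 78 79 6d 65 67 7a.
K' ⊕ ipad = 44 4e 4f 5b 53 51 4c; K' ⊕ opad = 2e 24 25 31 39 3b 26.
Inner hash: even-index sum = 461 mod 256 = 205; odd-index sum = 432 mod 256 = 176 → cd b0.
Outer hash (recomputed tag): even-index sum = 354 mod 256 = 98; odd-index sum = 349 mod 256 = 93 → 62 5d.
Recomputed tag = 625d; claimed = 625d → match.

valid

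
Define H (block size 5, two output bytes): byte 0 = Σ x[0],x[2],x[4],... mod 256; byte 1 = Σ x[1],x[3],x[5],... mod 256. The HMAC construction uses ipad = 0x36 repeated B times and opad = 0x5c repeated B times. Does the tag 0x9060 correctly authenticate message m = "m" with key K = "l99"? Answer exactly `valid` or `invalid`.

Key "l99" = 6c 39 39 is 3 bytes ≤ B = 5; zero-pad to 5 bytes: K' = 6c 39 39 00 00.
K' ⊕ ipad = 5a 0f 0f 36 36; K' ⊕ opad = 30 65 65 5c 5c.
Inner hash: even-index sum = 159 mod 256 = 159; odd-index sum = 178 mod 256 = 178 → 9f b2.
Outer hash (recomputed tag): even-index sum = 419 mod 256 = 163; odd-index sum = 352 mod 256 = 96 → a3 60.
Recomputed tag = a360; claimed = 9060 → mismatch.

invalid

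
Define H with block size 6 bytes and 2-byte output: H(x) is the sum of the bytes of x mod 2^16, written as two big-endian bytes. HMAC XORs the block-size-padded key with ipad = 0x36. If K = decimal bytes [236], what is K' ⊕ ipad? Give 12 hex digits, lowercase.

Key decimal bytes [236] = ec is 1 byte ≤ B = 6; zero-pad to 6 bytes: K' = ec 00 00 00 00 00.
XOR each byte with 0x36: ec⊕36=da, 00⊕36=36, 00⊕36=36, 00⊕36=36, 00⊕36=36, 00⊕36=36.

da3636363636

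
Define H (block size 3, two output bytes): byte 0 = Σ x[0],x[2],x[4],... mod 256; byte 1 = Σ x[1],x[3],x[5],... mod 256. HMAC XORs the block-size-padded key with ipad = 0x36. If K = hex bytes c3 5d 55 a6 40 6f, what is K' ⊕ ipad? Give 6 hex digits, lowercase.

Key hex bytes c3 5d 55 a6 40 6f is 6 bytes > B = 3, so hash it first: H(key) = 58 72, then zero-pad to 3 bytes: K' = 58 72 00.
XOR each byte with 0x36: 58⊕36=6e, 72⊕36=44, 00⊕36=36.

6e4436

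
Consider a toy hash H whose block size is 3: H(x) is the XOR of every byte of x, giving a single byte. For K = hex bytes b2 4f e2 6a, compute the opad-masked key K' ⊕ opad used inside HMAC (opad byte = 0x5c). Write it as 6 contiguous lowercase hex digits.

295c5c

Key hex bytes b2 4f e2 6a is 4 bytes > B = 3, so hash it first: H(key) = 75, then zero-pad to 3 bytes: K' = 75 00 00.
XOR each byte with 0x5c: 75⊕5c=29, 00⊕5c=5c, 00⊕5c=5c.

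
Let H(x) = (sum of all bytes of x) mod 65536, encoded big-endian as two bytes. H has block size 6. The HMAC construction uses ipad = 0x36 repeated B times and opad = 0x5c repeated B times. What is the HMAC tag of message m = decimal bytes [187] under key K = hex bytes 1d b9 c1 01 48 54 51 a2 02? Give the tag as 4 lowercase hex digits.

032c

Key hex bytes 1d b9 c1 01 48 54 51 a2 02 is 9 bytes > B = 6, so hash it first: H(key) = 03 29, then zero-pad to 6 bytes: K' = 03 29 00 00 00 00.
K' ⊕ ipad = 35 1f 36 36 36 36.  K' ⊕ opad = 5f 75 5c 5c 5c 5c.
Inner input = (K'⊕ipad) ∥ m = 35 1f 36 36 36 36 ∥ bb.
Inner hash: sum = 53+31+54+54+54+54+187 = 487 → 01 e7.
Outer input = (K'⊕opad) ∥ inner = 5f 75 5c 5c 5c 5c ∥ 01 e7.
Outer hash (tag): sum = 95+117+92+92+92+92+1+231 = 812 → 03 2c.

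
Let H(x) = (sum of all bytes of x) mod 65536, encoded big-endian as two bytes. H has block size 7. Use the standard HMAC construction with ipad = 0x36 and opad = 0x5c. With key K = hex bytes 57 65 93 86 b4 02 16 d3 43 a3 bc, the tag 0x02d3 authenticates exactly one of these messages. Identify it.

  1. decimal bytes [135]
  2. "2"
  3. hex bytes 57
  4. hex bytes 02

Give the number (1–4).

4

Key hex bytes 57 65 93 86 b4 02 16 d3 43 a3 bc is 11 bytes > B = 7, so hash it first: H(key) = 05 16, then zero-pad to 7 bytes: K' = 05 16 00 00 00 00 00.
K' ⊕ ipad = 33 20 36 36 36 36 36; K' ⊕ opad = 59 4a 5c 5c 5c 5c 5c.
m1: inner = H(33 20 36 36 36 36 36 87) = 01 e8; tag = H(59 4a 5c 5c 5c 5c 5c 01 e8) = 0358
m2: inner = H(33 20 36 36 36 36 36 32) = 01 93; tag = H(59 4a 5c 5c 5c 5c 5c 01 93) = 0303
m3: inner = H(33 20 36 36 36 36 36 57) = 01 b8; tag = H(59 4a 5c 5c 5c 5c 5c 01 b8) = 0328
m4: inner = H(33 20 36 36 36 36 36 02) = 01 63; tag = H(59 4a 5c 5c 5c 5c 5c 01 63) = 02d3 ← matches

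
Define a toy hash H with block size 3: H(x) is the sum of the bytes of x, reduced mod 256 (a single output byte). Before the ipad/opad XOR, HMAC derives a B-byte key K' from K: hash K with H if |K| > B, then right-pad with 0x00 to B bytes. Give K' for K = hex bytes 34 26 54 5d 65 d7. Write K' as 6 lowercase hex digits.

|K| = 6 > B = 3, so first hash the key.
H(K): sum = 52+38+84+93+101+215 = 583; mod 256 = 71 → 47.
Zero-pad H(K) = 47 to 3 bytes: K' = 47 00 00.

470000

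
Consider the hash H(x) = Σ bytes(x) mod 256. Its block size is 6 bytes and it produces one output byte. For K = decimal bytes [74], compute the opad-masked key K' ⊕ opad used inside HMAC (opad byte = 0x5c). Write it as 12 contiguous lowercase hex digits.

165c5c5c5c5c

Key decimal bytes [74] = 4a is 1 byte ≤ B = 6; zero-pad to 6 bytes: K' = 4a 00 00 00 00 00.
XOR each byte with 0x5c: 4a⊕5c=16, 00⊕5c=5c, 00⊕5c=5c, 00⊕5c=5c, 00⊕5c=5c, 00⊕5c=5c.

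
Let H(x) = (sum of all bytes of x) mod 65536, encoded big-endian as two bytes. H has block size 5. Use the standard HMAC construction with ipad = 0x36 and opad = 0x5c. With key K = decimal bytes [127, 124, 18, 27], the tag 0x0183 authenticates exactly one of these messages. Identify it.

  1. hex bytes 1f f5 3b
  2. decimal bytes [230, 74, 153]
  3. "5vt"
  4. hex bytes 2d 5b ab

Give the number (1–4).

4

Key decimal bytes [127, 124, 18, 27] = 7f 7c 12 1b is 4 bytes ≤ B = 5; zero-pad to 5 bytes: K' = 7f 7c 12 1b 00.
K' ⊕ ipad = 49 4a 24 2d 36; K' ⊕ opad = 23 20 4e 47 5c.
m1: inner = H(49 4a 24 2d 36 1f f5 3b) = 02 69; tag = H(23 20 4e 47 5c 02 69) = 019f
m2: inner = H(49 4a 24 2d 36 e6 4a 99) = 02 e3; tag = H(23 20 4e 47 5c 02 e3) = 0219
m3: inner = H(49 4a 24 2d 36 35 76 74) = 02 39; tag = H(23 20 4e 47 5c 02 39) = 016f
m4: inner = H(49 4a 24 2d 36 2d 5b ab) = 02 4d; tag = H(23 20 4e 47 5c 02 4d) = 0183 ← matches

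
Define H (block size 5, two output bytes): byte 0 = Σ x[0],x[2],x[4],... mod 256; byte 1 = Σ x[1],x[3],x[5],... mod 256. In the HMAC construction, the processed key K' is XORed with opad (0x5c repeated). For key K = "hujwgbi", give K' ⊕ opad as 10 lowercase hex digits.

fe125c5c5c

Key "hujwgbi" = 68 75 6a 77 67 62 69 is 7 bytes > B = 5, so hash it first: H(key) = a2 4e, then zero-pad to 5 bytes: K' = a2 4e 00 00 00.
XOR each byte with 0x5c: a2⊕5c=fe, 4e⊕5c=12, 00⊕5c=5c, 00⊕5c=5c, 00⊕5c=5c.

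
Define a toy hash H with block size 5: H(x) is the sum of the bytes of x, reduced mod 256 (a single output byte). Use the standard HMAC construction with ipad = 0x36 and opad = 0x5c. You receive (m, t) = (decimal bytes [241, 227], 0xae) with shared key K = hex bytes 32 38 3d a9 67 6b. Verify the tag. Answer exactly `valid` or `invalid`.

Key hex bytes 32 38 3d a9 67 6b is 6 bytes > B = 5, so hash it first: H(key) = 22, then zero-pad to 5 bytes: K' = 22 00 00 00 00.
K' ⊕ ipad = 14 36 36 36 36; K' ⊕ opad = 7e 5c 5c 5c 5c.
Inner hash: sum = 20+54+54+54+54+241+227 = 704; mod 256 = 192 → c0.
Outer hash (recomputed tag): sum = 126+92+92+92+92+192 = 686; mod 256 = 174 → ae.
Recomputed tag = ae; claimed = ae → match.

valid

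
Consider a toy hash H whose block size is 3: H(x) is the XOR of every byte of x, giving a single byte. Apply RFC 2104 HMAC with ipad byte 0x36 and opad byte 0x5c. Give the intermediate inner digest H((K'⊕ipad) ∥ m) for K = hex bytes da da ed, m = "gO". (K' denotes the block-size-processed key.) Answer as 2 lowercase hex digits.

f3

Key hex bytes da da ed is exactly B = 3 bytes: K' = da da ed.
K' ⊕ ipad = ec ec db.
Inner input = ec ec db ∥ 67 4f.
Inner hash: XOR ec⊕ec⊕db⊕67⊕4f = f3.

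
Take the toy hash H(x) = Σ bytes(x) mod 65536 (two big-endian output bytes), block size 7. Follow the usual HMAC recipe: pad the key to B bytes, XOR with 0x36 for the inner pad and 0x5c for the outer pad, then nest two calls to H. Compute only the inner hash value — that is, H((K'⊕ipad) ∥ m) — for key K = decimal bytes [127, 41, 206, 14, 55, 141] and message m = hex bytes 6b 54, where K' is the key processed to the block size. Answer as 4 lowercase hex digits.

Key decimal bytes [127, 41, 206, 14, 55, 141] = 7f 29 ce 0e 37 8d is 6 bytes ≤ B = 7; zero-pad to 7 bytes: K' = 7f 29 ce 0e 37 8d 00.
K' ⊕ ipad = 49 1f f8 38 01 bb 36.
Inner input = 49 1f f8 38 01 bb 36 ∥ 6b 54.
Inner hash: sum = 73+31+248+56+1+187+54+107+84 = 841 → 03 49.

0349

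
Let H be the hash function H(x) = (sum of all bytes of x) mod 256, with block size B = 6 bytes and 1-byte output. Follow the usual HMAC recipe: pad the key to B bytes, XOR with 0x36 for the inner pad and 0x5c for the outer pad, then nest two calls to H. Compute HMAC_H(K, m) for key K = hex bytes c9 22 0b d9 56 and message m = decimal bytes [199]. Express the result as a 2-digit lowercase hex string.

f1

Key hex bytes c9 22 0b d9 56 is 5 bytes ≤ B = 6; zero-pad to 6 bytes: K' = c9 22 0b d9 56 00.
K' ⊕ ipad = ff 14 3d ef 60 36.  K' ⊕ opad = 95 7e 57 85 0a 5c.
Inner input = (K'⊕ipad) ∥ m = ff 14 3d ef 60 36 ∥ c7.
Inner hash: sum = 255+20+61+239+96+54+199 = 924; mod 256 = 156 → 9c.
Outer input = (K'⊕opad) ∥ inner = 95 7e 57 85 0a 5c ∥ 9c.
Outer hash (tag): sum = 149+126+87+133+10+92+156 = 753; mod 256 = 241 → f1.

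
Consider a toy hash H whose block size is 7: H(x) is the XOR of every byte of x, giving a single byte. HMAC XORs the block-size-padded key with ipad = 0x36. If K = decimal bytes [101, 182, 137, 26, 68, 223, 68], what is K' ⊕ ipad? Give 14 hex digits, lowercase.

5380bf2c72e972

Key decimal bytes [101, 182, 137, 26, 68, 223, 68] = 65 b6 89 1a 44 df 44 is exactly B = 7 bytes: K' = 65 b6 89 1a 44 df 44.
XOR each byte with 0x36: 65⊕36=53, b6⊕36=80, 89⊕36=bf, 1a⊕36=2c, 44⊕36=72, df⊕36=e9, 44⊕36=72.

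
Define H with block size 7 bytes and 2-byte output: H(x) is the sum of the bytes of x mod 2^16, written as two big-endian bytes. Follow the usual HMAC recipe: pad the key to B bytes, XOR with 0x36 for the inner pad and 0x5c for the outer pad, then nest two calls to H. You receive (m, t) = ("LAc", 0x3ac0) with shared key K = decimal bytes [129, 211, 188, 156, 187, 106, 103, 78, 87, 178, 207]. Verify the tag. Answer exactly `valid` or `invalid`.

Key decimal bytes [129, 211, 188, 156, 187, 106, 103, 78, 87, 178, 207] = 81 d3 bc 9c bb 6a 67 4e 57 b2 cf is 11 bytes > B = 7, so hash it first: H(key) = 06 5e, then zero-pad to 7 bytes: K' = 06 5e 00 00 00 00 00.
K' ⊕ ipad = 30 68 36 36 36 36 36; K' ⊕ opad = 5a 02 5c 5c 5c 5c 5c.
Inner hash: sum = 48+104+54+54+54+54+54+76+65+99 = 662 → 02 96.
Outer hash (recomputed tag): sum = 90+2+92+92+92+92+92+2+150 = 704 → 02 c0.
Recomputed tag = 02c0; claimed = 3ac0 → mismatch.

invalid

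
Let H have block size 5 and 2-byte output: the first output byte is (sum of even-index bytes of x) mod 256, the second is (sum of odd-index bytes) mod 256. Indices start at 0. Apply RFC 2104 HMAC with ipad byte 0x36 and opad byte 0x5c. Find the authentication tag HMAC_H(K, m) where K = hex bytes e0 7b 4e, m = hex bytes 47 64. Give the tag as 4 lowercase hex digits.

f46b

Key hex bytes e0 7b 4e is 3 bytes ≤ B = 5; zero-pad to 5 bytes: K' = e0 7b 4e 00 00.
K' ⊕ ipad = d6 4d 78 36 36.  K' ⊕ opad = bc 27 12 5c 5c.
Inner input = (K'⊕ipad) ∥ m = d6 4d 78 36 36 ∥ 47 64.
Inner hash: even-index sum = 488 mod 256 = 232; odd-index sum = 202 mod 256 = 202 → e8 ca.
Outer input = (K'⊕opad) ∥ inner = bc 27 12 5c 5c ∥ e8 ca.
Outer hash (tag): even-index sum = 500 mod 256 = 244; odd-index sum = 363 mod 256 = 107 → f4 6b.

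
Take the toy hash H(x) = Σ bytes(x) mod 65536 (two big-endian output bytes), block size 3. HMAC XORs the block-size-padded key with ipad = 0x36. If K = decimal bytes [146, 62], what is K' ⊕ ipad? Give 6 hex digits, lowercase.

a40836

Key decimal bytes [146, 62] = 92 3e is 2 bytes ≤ B = 3; zero-pad to 3 bytes: K' = 92 3e 00.
XOR each byte with 0x36: 92⊕36=a4, 3e⊕36=08, 00⊕36=36.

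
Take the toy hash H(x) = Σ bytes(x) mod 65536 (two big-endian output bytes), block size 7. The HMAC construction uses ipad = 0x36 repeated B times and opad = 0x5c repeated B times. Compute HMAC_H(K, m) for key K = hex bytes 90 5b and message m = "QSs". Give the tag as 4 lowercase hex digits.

02da

Key hex bytes 90 5b is 2 bytes ≤ B = 7; zero-pad to 7 bytes: K' = 90 5b 00 00 00 00 00.
K' ⊕ ipad = a6 6d 36 36 36 36 36.  K' ⊕ opad = cc 07 5c 5c 5c 5c 5c.
Inner input = (K'⊕ipad) ∥ m = a6 6d 36 36 36 36 36 ∥ 51 53 73.
Inner hash: sum = 166+109+54+54+54+54+54+81+83+115 = 824 → 03 38.
Outer input = (K'⊕opad) ∥ inner = cc 07 5c 5c 5c 5c 5c ∥ 03 38.
Outer hash (tag): sum = 204+7+92+92+92+92+92+3+56 = 730 → 02 da.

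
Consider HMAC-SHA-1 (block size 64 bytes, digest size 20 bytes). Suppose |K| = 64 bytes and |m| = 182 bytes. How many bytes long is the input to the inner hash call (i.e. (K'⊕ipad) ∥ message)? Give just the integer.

Key is 64 ≤ 64 bytes, zero-padded: |K'| = 64.
Inner input = (K'⊕ipad) ∥ m → 64 + 182 = 246 bytes.

246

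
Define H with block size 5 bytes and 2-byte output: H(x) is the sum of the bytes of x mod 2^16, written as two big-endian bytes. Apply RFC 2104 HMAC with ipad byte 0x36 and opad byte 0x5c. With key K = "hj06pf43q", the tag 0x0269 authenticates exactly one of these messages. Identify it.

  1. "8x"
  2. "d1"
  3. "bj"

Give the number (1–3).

2

Key "hj06pf43q" = 68 6a 30 36 70 66 34 33 71 is 9 bytes > B = 5, so hash it first: H(key) = 02 e6, then zero-pad to 5 bytes: K' = 02 e6 00 00 00.
K' ⊕ ipad = 34 d0 36 36 36; K' ⊕ opad = 5e ba 5c 5c 5c.
m1: inner = H(34 d0 36 36 36 38 78) = 02 56; tag = H(5e ba 5c 5c 5c 02 56) = 0284
m2: inner = H(34 d0 36 36 36 64 31) = 02 3b; tag = H(5e ba 5c 5c 5c 02 3b) = 0269 ← matches
m3: inner = H(34 d0 36 36 36 62 6a) = 02 72; tag = H(5e ba 5c 5c 5c 02 72) = 02a0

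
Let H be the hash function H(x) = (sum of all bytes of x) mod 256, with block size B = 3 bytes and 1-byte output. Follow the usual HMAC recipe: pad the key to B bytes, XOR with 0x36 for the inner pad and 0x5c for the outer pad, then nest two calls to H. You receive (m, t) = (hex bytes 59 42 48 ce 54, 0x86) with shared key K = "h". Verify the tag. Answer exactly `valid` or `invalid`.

Key "h" = 68 is 1 byte ≤ B = 3; zero-pad to 3 bytes: K' = 68 00 00.
K' ⊕ ipad = 5e 36 36; K' ⊕ opad = 34 5c 5c.
Inner hash: sum = 94+54+54+89+66+72+206+84 = 719; mod 256 = 207 → cf.
Outer hash (recomputed tag): sum = 52+92+92+207 = 443; mod 256 = 187 → bb.
Recomputed tag = bb; claimed = 86 → mismatch.

invalid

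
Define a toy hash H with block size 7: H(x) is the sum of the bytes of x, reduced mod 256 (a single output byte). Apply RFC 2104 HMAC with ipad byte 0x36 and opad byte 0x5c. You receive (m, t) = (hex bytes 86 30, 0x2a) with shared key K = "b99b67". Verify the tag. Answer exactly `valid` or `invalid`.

valid

Key "b99b67" = 62 39 39 62 36 37 is 6 bytes ≤ B = 7; zero-pad to 7 bytes: K' = 62 39 39 62 36 37 00.
K' ⊕ ipad = 54 0f 0f 54 00 01 36; K' ⊕ opad = 3e 65 65 3e 6a 6b 5c.
Inner hash: sum = 84+15+15+84+0+1+54+134+48 = 435; mod 256 = 179 → b3.
Outer hash (recomputed tag): sum = 62+101+101+62+106+107+92+179 = 810; mod 256 = 42 → 2a.
Recomputed tag = 2a; claimed = 2a → match.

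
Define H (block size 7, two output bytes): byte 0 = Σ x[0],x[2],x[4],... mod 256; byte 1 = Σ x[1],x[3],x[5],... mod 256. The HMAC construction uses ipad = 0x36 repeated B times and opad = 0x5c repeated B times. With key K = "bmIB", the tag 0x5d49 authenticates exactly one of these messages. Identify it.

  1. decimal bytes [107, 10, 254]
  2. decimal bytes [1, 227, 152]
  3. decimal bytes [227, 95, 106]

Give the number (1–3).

Key "bmIB" = 62 6d 49 42 is 4 bytes ≤ B = 7; zero-pad to 7 bytes: K' = 62 6d 49 42 00 00 00.
K' ⊕ ipad = 54 5b 7f 74 36 36 36; K' ⊕ opad = 3e 31 15 1e 5c 5c 5c.
m1: inner = H(54 5b 7f 74 36 36 36 6b 0a fe) = 49 6e; tag = H(3e 31 15 1e 5c 5c 5c 49 6e) = 79f4
m2: inner = H(54 5b 7f 74 36 36 36 01 e3 98) = 22 9e; tag = H(3e 31 15 1e 5c 5c 5c 22 9e) = a9cd
m3: inner = H(54 5b 7f 74 36 36 36 e3 5f 6a) = 9e 52; tag = H(3e 31 15 1e 5c 5c 5c 9e 52) = 5d49 ← matches

3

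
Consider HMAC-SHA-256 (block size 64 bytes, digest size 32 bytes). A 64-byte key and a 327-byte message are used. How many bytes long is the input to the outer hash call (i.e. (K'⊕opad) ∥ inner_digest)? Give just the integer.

Key is 64 ≤ 64 bytes, zero-padded: |K'| = 64.
Outer input = (K'⊕opad) ∥ H(inner) → 64 + 32 = 96 bytes.

96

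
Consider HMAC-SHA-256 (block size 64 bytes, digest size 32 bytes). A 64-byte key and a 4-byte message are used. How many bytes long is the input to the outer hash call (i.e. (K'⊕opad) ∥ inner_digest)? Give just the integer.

96

Key is 64 ≤ 64 bytes, zero-padded: |K'| = 64.
Outer input = (K'⊕opad) ∥ H(inner) → 64 + 32 = 96 bytes.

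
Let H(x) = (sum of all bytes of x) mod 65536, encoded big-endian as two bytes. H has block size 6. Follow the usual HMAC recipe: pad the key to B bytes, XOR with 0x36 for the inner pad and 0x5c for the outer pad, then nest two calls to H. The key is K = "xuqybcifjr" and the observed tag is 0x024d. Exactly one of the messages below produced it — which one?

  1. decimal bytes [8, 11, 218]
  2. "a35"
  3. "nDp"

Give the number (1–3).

1

Key "xuqybcifjr" = 78 75 71 79 62 63 69 66 6a 72 is 10 bytes > B = 6, so hash it first: H(key) = 04 47, then zero-pad to 6 bytes: K' = 04 47 00 00 00 00.
K' ⊕ ipad = 32 71 36 36 36 36; K' ⊕ opad = 58 1b 5c 5c 5c 5c.
m1: inner = H(32 71 36 36 36 36 08 0b da) = 02 68; tag = H(58 1b 5c 5c 5c 5c 02 68) = 024d ← matches
m2: inner = H(32 71 36 36 36 36 61 33 35) = 02 44; tag = H(58 1b 5c 5c 5c 5c 02 44) = 0229
m3: inner = H(32 71 36 36 36 36 6e 44 70) = 02 9d; tag = H(58 1b 5c 5c 5c 5c 02 9d) = 0282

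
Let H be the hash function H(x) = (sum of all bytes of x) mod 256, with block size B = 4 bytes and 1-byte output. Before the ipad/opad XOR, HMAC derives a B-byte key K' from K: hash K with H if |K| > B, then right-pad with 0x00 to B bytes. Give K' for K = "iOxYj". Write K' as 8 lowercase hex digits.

f3000000

|K| = 5 > B = 4, so first hash the key.
H(K): sum = 105+79+120+89+106 = 499; mod 256 = 243 → f3.
Zero-pad H(K) = f3 to 4 bytes: K' = f3 00 00 00.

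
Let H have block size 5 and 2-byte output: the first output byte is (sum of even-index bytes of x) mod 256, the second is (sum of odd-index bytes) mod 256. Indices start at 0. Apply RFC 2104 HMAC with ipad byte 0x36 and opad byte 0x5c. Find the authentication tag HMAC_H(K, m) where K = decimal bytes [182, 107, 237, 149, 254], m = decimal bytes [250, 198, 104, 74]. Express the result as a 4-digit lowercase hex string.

Key decimal bytes [182, 107, 237, 149, 254] = b6 6b ed 95 fe is exactly B = 5 bytes: K' = b6 6b ed 95 fe.
K' ⊕ ipad = 80 5d db a3 c8.  K' ⊕ opad = ea 37 b1 c9 a2.
Inner input = (K'⊕ipad) ∥ m = 80 5d db a3 c8 ∥ fa c6 68 4a.
Inner hash: even-index sum = 819 mod 256 = 51; odd-index sum = 610 mod 256 = 98 → 33 62.
Outer input = (K'⊕opad) ∥ inner = ea 37 b1 c9 a2 ∥ 33 62.
Outer hash (tag): even-index sum = 671 mod 256 = 159; odd-index sum = 307 mod 256 = 51 → 9f 33.

9f33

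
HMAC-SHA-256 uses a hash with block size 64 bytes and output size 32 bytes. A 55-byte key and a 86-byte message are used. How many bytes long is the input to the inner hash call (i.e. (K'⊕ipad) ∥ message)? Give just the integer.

150

Key is 55 ≤ 64 bytes, zero-padded: |K'| = 64.
Inner input = (K'⊕ipad) ∥ m → 64 + 86 = 150 bytes.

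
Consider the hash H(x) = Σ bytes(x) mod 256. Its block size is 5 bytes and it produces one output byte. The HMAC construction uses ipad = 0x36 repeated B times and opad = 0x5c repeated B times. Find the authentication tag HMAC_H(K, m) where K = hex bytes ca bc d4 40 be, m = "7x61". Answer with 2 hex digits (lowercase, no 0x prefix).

78

Key hex bytes ca bc d4 40 be is exactly B = 5 bytes: K' = ca bc d4 40 be.
K' ⊕ ipad = fc 8a e2 76 88.  K' ⊕ opad = 96 e0 88 1c e2.
Inner input = (K'⊕ipad) ∥ m = fc 8a e2 76 88 ∥ 37 78 36 31.
Inner hash: sum = 252+138+226+118+136+55+120+54+49 = 1148; mod 256 = 124 → 7c.
Outer input = (K'⊕opad) ∥ inner = 96 e0 88 1c e2 ∥ 7c.
Outer hash (tag): sum = 150+224+136+28+226+124 = 888; mod 256 = 120 → 78.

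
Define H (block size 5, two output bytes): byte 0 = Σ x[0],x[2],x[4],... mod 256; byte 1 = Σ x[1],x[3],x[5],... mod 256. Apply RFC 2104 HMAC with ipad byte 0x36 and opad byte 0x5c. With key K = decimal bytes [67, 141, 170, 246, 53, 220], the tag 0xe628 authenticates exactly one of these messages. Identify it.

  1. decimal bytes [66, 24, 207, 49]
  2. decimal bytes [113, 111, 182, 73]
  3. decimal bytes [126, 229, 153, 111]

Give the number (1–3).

1

Key decimal bytes [67, 141, 170, 246, 53, 220] = 43 8d aa f6 35 dc is 6 bytes > B = 5, so hash it first: H(key) = 22 5f, then zero-pad to 5 bytes: K' = 22 5f 00 00 00.
K' ⊕ ipad = 14 69 36 36 36; K' ⊕ opad = 7e 03 5c 5c 5c.
m1: inner = H(14 69 36 36 36 42 18 cf 31) = c9 b0; tag = H(7e 03 5c 5c 5c c9 b0) = e628 ← matches
m2: inner = H(14 69 36 36 36 71 6f b6 49) = 38 c6; tag = H(7e 03 5c 5c 5c 38 c6) = fc97
m3: inner = H(14 69 36 36 36 7e e5 99 6f) = d4 b6; tag = H(7e 03 5c 5c 5c d4 b6) = ec33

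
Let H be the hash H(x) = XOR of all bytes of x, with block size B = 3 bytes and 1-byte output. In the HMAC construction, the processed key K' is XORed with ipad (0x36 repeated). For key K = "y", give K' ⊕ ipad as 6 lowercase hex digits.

Key "y" = 79 is 1 byte ≤ B = 3; zero-pad to 3 bytes: K' = 79 00 00.
XOR each byte with 0x36: 79⊕36=4f, 00⊕36=36, 00⊕36=36.

4f3636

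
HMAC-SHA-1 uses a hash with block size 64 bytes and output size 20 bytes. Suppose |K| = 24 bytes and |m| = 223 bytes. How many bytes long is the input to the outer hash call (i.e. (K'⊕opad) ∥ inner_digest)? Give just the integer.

Key is 24 ≤ 64 bytes, zero-padded: |K'| = 64.
Outer input = (K'⊕opad) ∥ H(inner) → 64 + 20 = 84 bytes.

84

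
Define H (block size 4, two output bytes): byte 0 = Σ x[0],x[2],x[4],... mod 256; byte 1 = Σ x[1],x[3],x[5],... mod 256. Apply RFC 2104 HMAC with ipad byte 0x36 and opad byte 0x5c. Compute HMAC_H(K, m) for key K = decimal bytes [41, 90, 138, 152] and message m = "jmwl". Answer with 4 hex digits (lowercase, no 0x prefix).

Key decimal bytes [41, 90, 138, 152] = 29 5a 8a 98 is exactly B = 4 bytes: K' = 29 5a 8a 98.
K' ⊕ ipad = 1f 6c bc ae.  K' ⊕ opad = 75 06 d6 c4.
Inner input = (K'⊕ipad) ∥ m = 1f 6c bc ae ∥ 6a 6d 77 6c.
Inner hash: even-index sum = 444 mod 256 = 188; odd-index sum = 499 mod 256 = 243 → bc f3.
Outer input = (K'⊕opad) ∥ inner = 75 06 d6 c4 ∥ bc f3.
Outer hash (tag): even-index sum = 519 mod 256 = 7; odd-index sum = 445 mod 256 = 189 → 07 bd.

07bd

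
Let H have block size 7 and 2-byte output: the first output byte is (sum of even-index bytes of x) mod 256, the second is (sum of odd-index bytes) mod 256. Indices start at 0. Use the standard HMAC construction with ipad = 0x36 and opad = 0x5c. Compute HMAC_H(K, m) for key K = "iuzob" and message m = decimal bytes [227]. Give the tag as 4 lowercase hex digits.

Key "iuzob" = 69 75 7a 6f 62 is 5 bytes ≤ B = 7; zero-pad to 7 bytes: K' = 69 75 7a 6f 62 00 00.
K' ⊕ ipad = 5f 43 4c 59 54 36 36.  K' ⊕ opad = 35 29 26 33 3e 5c 5c.
Inner input = (K'⊕ipad) ∥ m = 5f 43 4c 59 54 36 36 ∥ e3.
Inner hash: even-index sum = 309 mod 256 = 53; odd-index sum = 437 mod 256 = 181 → 35 b5.
Outer input = (K'⊕opad) ∥ inner = 35 29 26 33 3e 5c 5c ∥ 35 b5.
Outer hash (tag): even-index sum = 426 mod 256 = 170; odd-index sum = 237 mod 256 = 237 → aa ed.

aaed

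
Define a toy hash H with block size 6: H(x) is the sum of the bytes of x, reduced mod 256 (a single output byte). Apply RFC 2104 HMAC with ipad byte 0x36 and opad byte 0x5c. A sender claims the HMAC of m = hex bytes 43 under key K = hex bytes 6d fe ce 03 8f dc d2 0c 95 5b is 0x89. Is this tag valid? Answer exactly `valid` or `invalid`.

Key hex bytes 6d fe ce 03 8f dc d2 0c 95 5b is 10 bytes > B = 6, so hash it first: H(key) = 75, then zero-pad to 6 bytes: K' = 75 00 00 00 00 00.
K' ⊕ ipad = 43 36 36 36 36 36; K' ⊕ opad = 29 5c 5c 5c 5c 5c.
Inner hash: sum = 67+54+54+54+54+54+67 = 404; mod 256 = 148 → 94.
Outer hash (recomputed tag): sum = 41+92+92+92+92+92+148 = 649; mod 256 = 137 → 89.
Recomputed tag = 89; claimed = 89 → match.

valid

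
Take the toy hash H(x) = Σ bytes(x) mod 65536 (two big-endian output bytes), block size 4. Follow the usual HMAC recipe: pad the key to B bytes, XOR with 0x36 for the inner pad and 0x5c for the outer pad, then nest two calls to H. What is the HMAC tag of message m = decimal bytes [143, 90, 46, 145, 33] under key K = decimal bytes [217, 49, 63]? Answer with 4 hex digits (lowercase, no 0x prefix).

Key decimal bytes [217, 49, 63] = d9 31 3f is 3 bytes ≤ B = 4; zero-pad to 4 bytes: K' = d9 31 3f 00.
K' ⊕ ipad = ef 07 09 36.  K' ⊕ opad = 85 6d 63 5c.
Inner input = (K'⊕ipad) ∥ m = ef 07 09 36 ∥ 8f 5a 2e 91 21.
Inner hash: sum = 239+7+9+54+143+90+46+145+33 = 766 → 02 fe.
Outer input = (K'⊕opad) ∥ inner = 85 6d 63 5c ∥ 02 fe.
Outer hash (tag): sum = 133+109+99+92+2+254 = 689 → 02 b1.

02b1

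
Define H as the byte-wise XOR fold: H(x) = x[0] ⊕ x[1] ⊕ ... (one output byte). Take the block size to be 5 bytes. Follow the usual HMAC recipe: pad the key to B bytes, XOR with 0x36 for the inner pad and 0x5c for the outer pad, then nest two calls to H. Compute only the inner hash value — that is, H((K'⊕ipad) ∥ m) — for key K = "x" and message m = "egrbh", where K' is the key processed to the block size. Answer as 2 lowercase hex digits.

Key "x" = 78 is 1 byte ≤ B = 5; zero-pad to 5 bytes: K' = 78 00 00 00 00.
K' ⊕ ipad = 4e 36 36 36 36.
Inner input = 4e 36 36 36 36 ∥ 65 67 72 62 68.
Inner hash: XOR 4e⊕36⊕36⊕36⊕36⊕65⊕67⊕72⊕62⊕68 = 34.

34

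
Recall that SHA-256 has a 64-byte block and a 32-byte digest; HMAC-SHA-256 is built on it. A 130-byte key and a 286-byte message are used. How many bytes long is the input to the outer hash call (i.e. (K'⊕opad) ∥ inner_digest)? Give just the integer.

Key is 130 > 64 bytes, so it is hashed to 32 bytes then zero-padded to 64: |K'| = 64.
Outer input = (K'⊕opad) ∥ H(inner) → 64 + 32 = 96 bytes.

96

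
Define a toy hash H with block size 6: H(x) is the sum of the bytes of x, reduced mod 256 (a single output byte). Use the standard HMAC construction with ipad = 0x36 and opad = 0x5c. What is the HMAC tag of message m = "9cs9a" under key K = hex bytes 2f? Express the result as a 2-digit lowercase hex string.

0f

Key hex bytes 2f is 1 byte ≤ B = 6; zero-pad to 6 bytes: K' = 2f 00 00 00 00 00.
K' ⊕ ipad = 19 36 36 36 36 36.  K' ⊕ opad = 73 5c 5c 5c 5c 5c.
Inner input = (K'⊕ipad) ∥ m = 19 36 36 36 36 36 ∥ 39 63 73 39 61.
Inner hash: sum = 25+54+54+54+54+54+57+99+115+57+97 = 720; mod 256 = 208 → d0.
Outer input = (K'⊕opad) ∥ inner = 73 5c 5c 5c 5c 5c ∥ d0.
Outer hash (tag): sum = 115+92+92+92+92+92+208 = 783; mod 256 = 15 → 0f.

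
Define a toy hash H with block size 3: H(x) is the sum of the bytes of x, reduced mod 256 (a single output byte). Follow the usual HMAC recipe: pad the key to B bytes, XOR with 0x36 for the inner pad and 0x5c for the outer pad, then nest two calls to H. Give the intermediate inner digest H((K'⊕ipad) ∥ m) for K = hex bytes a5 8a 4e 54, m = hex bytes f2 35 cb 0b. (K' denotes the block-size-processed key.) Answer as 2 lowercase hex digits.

50

Key hex bytes a5 8a 4e 54 is 4 bytes > B = 3, so hash it first: H(key) = d1, then zero-pad to 3 bytes: K' = d1 00 00.
K' ⊕ ipad = e7 36 36.
Inner input = e7 36 36 ∥ f2 35 cb 0b.
Inner hash: sum = 231+54+54+242+53+203+11 = 848; mod 256 = 80 → 50.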